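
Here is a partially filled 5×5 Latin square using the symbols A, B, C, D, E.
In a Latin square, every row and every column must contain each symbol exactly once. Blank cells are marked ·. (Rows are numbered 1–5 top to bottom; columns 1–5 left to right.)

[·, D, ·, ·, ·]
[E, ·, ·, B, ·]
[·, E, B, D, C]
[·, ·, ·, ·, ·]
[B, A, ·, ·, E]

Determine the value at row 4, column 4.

Row 2, column 2: row 2 has {B, E} and column 2 has {A, D, E}, leaving only C.
Row 3, column 1: row 3 has {B, C, D, E} and column 1 has {B, E}, leaving only A.
Row 1, column 1: row 1 has {D} and column 1 has {A, B, E}, leaving only C.
Row 4, column 1: row 4 has {} and column 1 has {A, B, C, E}, leaving only D.
Row 4, column 2: row 4 has {D} and column 2 has {A, C, D, E}, leaving only B.
Row 4, column 5: row 4 has {B, D} and column 5 has {C, E}, leaving only A.
Row 1, column 5: row 1 has {C, D} and column 5 has {A, C, E}, leaving only B.
Row 2, column 5: row 2 has {B, C, E} and column 5 has {A, B, C, E}, leaving only D.
Row 2, column 3: row 2 has {B, C, D, E} and column 3 has {B}, leaving only A.
Row 1, column 3: row 1 has {B, C, D} and column 3 has {A, B}, leaving only E.
Row 1, column 4: row 1 has {B, C, D, E} and column 4 has {B, D}, leaving only A.
Row 4, column 3: row 4 has {A, B, D} and column 3 has {A, B, E}, leaving only C.
Row 4 already has {A, B, C, D} and column 4 already has {A, B, D}, so row 4, column 4 must be E.

E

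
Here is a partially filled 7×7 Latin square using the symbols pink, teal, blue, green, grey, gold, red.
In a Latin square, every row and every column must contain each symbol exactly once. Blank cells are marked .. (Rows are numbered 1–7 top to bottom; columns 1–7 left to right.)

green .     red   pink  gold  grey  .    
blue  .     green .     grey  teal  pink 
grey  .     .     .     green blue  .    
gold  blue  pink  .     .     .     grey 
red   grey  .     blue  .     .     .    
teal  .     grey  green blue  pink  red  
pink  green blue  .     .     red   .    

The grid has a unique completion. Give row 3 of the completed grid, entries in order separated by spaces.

grey pink gold red green blue teal

Row 1, column 2: row 1 has {pink, green, grey, gold, red} and column 2 has {blue, green, grey}, leaving only teal.
Row 1, column 7: row 1 has {pink, teal, green, grey, gold, red} and column 7 has {pink, grey, red}, leaving only blue.
Row 4, column 6: row 4 has {pink, blue, grey, gold} and column 6 has {pink, teal, blue, grey, red}, leaving only green.
Row 5, column 6: row 5 has {blue, grey, red} and column 6 has {pink, teal, blue, green, grey, red}, leaving only gold.
Row 5, column 3: row 5 has {blue, grey, gold, red} and column 3 has {pink, blue, green, grey, red}, leaving only teal.
Row 3, column 3: row 3 has {blue, green, grey} and column 3 has {pink, teal, blue, green, grey, red}, leaving only gold.
Row 3, column 7: row 3 has {blue, green, grey, gold} and column 7 has {pink, blue, grey, red}, leaving only teal.
Row 3, column 4: row 3 has {teal, blue, green, grey, gold} and column 4 has {pink, blue, green}, leaving only red.
Row 3, column 2: row 3 has {teal, blue, green, grey, gold, red} and column 2 has {teal, blue, green, grey}, leaving only pink.
So row 3 reads: grey pink gold red green blue teal.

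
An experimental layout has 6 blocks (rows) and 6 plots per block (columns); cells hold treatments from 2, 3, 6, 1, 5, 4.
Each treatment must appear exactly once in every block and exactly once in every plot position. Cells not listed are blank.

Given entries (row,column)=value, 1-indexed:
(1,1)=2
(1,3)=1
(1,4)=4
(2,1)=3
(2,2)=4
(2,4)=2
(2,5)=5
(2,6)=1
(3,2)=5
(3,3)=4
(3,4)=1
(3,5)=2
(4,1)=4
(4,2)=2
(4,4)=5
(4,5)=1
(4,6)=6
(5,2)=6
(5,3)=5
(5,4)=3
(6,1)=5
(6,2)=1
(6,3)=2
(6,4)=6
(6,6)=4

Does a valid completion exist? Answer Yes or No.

No block or plot among the givens repeats a symbol, and propagating forced cells runs into no contradiction.
One valid completion exists (for instance, 2 3 1 4 6 5 / 3 4 6 2 5 1 / 6 5 4 1 2 3 / 4 2 3 5 1 6 / 1 6 5 3 4 2 / 5 1 2 6 3 4).

Yes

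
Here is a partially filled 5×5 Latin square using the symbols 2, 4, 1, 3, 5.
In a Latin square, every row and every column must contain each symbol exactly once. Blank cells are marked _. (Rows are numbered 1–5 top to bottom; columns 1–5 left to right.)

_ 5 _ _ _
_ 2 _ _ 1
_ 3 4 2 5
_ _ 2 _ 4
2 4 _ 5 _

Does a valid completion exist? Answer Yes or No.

No row or column among the givens repeats a symbol, and propagating forced cells runs into no contradiction.
One valid completion exists (for instance, 4 5 3 1 2 / 3 2 5 4 1 / 1 3 4 2 5 / 5 1 2 3 4 / 2 4 1 5 3).

Yes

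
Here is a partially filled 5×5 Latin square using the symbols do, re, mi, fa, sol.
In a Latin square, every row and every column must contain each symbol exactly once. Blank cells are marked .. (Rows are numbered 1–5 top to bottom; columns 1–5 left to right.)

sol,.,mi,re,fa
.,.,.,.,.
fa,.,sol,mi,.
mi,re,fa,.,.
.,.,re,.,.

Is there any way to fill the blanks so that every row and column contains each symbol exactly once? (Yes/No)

No

Row 1, column 2: row 1 has {re, mi, fa, sol} and column 2 has {re}, so it must be do.
Now row 3, column 2: row 3 together with column 2 already contain {do, re, mi, fa, sol} — every symbol — so nothing can go there. The grid has no valid completion.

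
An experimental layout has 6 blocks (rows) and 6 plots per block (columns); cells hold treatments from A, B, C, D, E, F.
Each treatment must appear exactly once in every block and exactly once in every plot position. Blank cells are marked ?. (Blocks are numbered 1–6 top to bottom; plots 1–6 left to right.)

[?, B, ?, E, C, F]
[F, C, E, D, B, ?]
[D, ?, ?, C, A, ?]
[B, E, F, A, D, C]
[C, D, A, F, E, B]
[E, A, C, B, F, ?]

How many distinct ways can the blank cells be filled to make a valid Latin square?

1

Block 1, plot 1: eliminating its block and plot leaves {A}.
Block 1, plot 3: eliminating its block and plot leaves {D}.
Block 2, plot 6: eliminating its block and plot leaves {A}.
Block 3, plot 2: eliminating its block and plot leaves {F}.
Block 3, plot 3: eliminating its block and plot leaves {B}.
Block 3, plot 6: eliminating its block and plot leaves {E}.
Block 6, plot 6: eliminating its block and plot leaves {D}.
Only one assignment across all blanks avoids any block or plot repeat, giving 1 completion.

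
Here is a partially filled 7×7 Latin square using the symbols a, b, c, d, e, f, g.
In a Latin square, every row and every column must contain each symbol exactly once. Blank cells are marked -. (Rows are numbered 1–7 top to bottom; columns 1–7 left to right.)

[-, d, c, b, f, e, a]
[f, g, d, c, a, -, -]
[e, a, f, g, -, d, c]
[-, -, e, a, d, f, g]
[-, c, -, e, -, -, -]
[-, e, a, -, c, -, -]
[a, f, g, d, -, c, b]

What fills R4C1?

Row 1, column 1: row 1 has {a, b, c, d, e, f} and column 1 has {a, e, f}, leaving only g.
Row 2, column 6: row 2 has {a, c, d, f, g} and column 6 has {c, d, e, f}, leaving only b.
Row 2, column 7: row 2 has {a, b, c, d, f, g} and column 7 has {a, b, c, g}, leaving only e.
Row 3, column 5: row 3 has {a, c, d, e, f, g} and column 5 has {a, c, d, f}, leaving only b.
Row 4, column 2: row 4 has {a, d, e, f, g} and column 2 has {a, c, d, e, f, g}, leaving only b.
Row 4 already has {a, b, d, e, f, g} and column 1 already has {a, e, f, g}, so row 4, column 1 must be c.

c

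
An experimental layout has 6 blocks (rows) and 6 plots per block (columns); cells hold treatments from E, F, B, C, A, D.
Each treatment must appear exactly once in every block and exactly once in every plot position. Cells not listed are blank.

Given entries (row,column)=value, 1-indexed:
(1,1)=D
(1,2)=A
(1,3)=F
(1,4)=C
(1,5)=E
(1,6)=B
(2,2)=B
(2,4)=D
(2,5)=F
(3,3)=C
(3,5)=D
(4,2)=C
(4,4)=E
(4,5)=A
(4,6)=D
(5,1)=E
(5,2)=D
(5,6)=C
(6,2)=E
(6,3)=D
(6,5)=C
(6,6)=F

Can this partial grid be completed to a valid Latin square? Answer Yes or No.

No block or plot among the givens repeats a symbol, and propagating forced cells runs into no contradiction.
One valid completion exists (for instance, D A F C E B / C B E D F A / B F C A D E / F C B E A D / E D A F B C / A E D B C F).

Yes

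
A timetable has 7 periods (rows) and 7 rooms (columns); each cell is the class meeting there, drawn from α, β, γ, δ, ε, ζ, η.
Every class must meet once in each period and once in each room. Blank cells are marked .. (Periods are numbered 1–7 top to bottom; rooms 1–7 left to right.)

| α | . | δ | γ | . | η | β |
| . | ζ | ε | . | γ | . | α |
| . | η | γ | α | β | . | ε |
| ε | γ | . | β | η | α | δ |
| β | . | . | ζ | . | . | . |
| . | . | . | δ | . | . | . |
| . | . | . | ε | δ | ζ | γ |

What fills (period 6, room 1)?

Period 1, room 2: period 1 has {α, β, γ, δ, η} and room 2 has {γ, ζ, η}, leaving only ε.
Period 1, room 5: period 1 has {α, β, γ, δ, ε, η} and room 5 has {β, γ, δ, η}, leaving only ζ.
Period 2, room 4: period 2 has {α, γ, ε, ζ} and room 4 has {α, β, γ, δ, ε, ζ}, leaving only η.
Period 2, room 1: period 2 has {α, γ, ε, ζ, η} and room 1 has {α, β, ε}, leaving only δ.
Period 2, room 6: period 2 has {α, γ, δ, ε, ζ, η} and room 6 has {α, ζ, η}, leaving only β.
Period 3, room 1: period 3 has {α, β, γ, ε, η} and room 1 has {α, β, δ, ε}, leaving only ζ.
Period 3, room 6: period 3 has {α, β, γ, ε, ζ, η} and room 6 has {α, β, ζ, η}, leaving only δ.
Period 4, room 3: period 4 has {α, β, γ, δ, ε, η} and room 3 has {γ, δ, ε}, leaving only ζ.
Period 5, room 7: period 5 has {β, ζ} and room 7 has {α, β, γ, δ, ε}, leaving only η.
Period 5, room 3: period 5 has {β, ζ, η} and room 3 has {γ, δ, ε, ζ}, leaving only α.
Period 5, room 2: period 5 has {α, β, ζ, η} and room 2 has {γ, ε, ζ, η}, leaving only δ.
Period 5, room 5: period 5 has {α, β, δ, ζ, η} and room 5 has {β, γ, δ, ζ, η}, leaving only ε.
Period 5, room 6: period 5 has {α, β, δ, ε, ζ, η} and room 6 has {α, β, δ, ζ, η}, leaving only γ.
Period 6, room 5: period 6 has {δ} and room 5 has {β, γ, δ, ε, ζ, η}, leaving only α.
Period 6, room 2: period 6 has {α, δ} and room 2 has {γ, δ, ε, ζ, η}, leaving only β.
Period 6, room 3: period 6 has {α, β, δ} and room 3 has {α, γ, δ, ε, ζ}, leaving only η.
Period 6 already has {α, β, δ, η} and room 1 already has {α, β, δ, ε, ζ}, so period 6, room 1 must be γ.

γ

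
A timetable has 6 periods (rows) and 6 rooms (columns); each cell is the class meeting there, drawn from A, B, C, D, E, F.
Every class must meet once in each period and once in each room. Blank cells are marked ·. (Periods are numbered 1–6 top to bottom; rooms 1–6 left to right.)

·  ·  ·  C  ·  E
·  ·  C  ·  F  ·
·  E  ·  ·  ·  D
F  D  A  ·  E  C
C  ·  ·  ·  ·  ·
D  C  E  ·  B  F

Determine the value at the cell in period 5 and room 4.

Period 4, room 4: period 4 has {A, C, D, E, F} and room 4 has {C}, leaving only B.
Period 6, room 4: period 6 has {B, C, D, E, F} and room 4 has {B, C}, leaving only A.
Period 3, room 4: period 3 has {D, E} and room 4 has {A, B, C}, leaving only F.
Period 3, room 3: period 3 has {D, E, F} and room 3 has {A, C, E}, leaving only B.
Period 3, room 1: period 3 has {B, D, E, F} and room 1 has {C, D, F}, leaving only A.
Period 1, room 1: period 1 has {C, E} and room 1 has {A, C, D, F}, leaving only B.
Period 2, room 1: period 2 has {C, F} and room 1 has {A, B, C, D, F}, leaving only E.
Period 2, room 4: period 2 has {C, E, F} and room 4 has {A, B, C, F}, leaving only D.
Period 5 already has {C} and room 4 already has {A, B, C, D, F}, so period 5, room 4 must be E.

E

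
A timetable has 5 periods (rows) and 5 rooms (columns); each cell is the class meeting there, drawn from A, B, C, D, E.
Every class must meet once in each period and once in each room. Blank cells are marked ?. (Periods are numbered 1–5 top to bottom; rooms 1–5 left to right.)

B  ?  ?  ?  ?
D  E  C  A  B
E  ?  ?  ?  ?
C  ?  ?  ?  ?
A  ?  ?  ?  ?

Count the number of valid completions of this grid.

56

Period 1, room 2: eliminating its period and room leaves {A, C, D}.
Period 1, room 3: eliminating its period and room leaves {A, D, E}.
Period 1, room 4: eliminating its period and room leaves {C, D, E}.
Period 1, room 5: eliminating its period and room leaves {A, C, D, E}.
Period 3, room 2: eliminating its period and room leaves {A, B, C, D}.
Period 3, room 3: eliminating its period and room leaves {A, B, D}.
Period 3, room 4: eliminating its period and room leaves {B, C, D}.
Period 3, room 5: eliminating its period and room leaves {A, C, D}.
Period 4, room 2: eliminating its period and room leaves {A, B, D}.
Period 4, room 3: eliminating its period and room leaves {A, B, D, E}.
Period 4, room 4: eliminating its period and room leaves {B, D, E}.
Period 4, room 5: eliminating its period and room leaves {A, D, E}.
Period 5, room 2: eliminating its period and room leaves {B, C, D}.
Period 5, room 3: eliminating its period and room leaves {B, D, E}.
Period 5, room 4: eliminating its period and room leaves {B, C, D, E}.
Period 5, room 5: eliminating its period and room leaves {C, D, E}.
Enumerating the assignments across these blanks that avoid any period or room repeat gives 56 completions.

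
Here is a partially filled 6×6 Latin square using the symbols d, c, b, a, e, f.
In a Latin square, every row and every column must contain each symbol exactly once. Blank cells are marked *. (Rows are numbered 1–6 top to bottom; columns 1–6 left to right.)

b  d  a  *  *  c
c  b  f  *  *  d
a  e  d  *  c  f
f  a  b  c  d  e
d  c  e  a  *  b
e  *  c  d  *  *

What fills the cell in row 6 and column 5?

Row 2, column 4: row 2 has {d, c, b, f} and column 4 has {d, c, a}, leaving only e.
Row 1, column 4: row 1 has {d, c, b, a} and column 4 has {d, c, a, e}, leaving only f.
Row 1, column 5: row 1 has {d, c, b, a, f} and column 5 has {d, c}, leaving only e.
Row 2, column 5: row 2 has {d, c, b, e, f} and column 5 has {d, c, e}, leaving only a.
Row 3, column 4: row 3 has {d, c, a, e, f} and column 4 has {d, c, a, e, f}, leaving only b.
Row 5, column 5: row 5 has {d, c, b, a, e} and column 5 has {d, c, a, e}, leaving only f.
Row 6 already has {d, c, e} and column 5 already has {d, c, a, e, f}, so row 6, column 5 must be b.

b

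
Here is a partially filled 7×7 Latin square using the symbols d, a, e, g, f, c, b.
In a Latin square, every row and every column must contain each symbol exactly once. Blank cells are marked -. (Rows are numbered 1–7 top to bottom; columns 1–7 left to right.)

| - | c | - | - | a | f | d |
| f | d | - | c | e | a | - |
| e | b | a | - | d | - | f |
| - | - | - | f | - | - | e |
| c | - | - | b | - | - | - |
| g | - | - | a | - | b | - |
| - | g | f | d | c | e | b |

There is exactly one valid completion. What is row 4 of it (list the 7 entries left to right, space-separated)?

Row 4, column 2: row 4 has {e, f} and column 2 has {d, g, c, b}, leaving only a.
Row 1, column 1: row 1 has {d, a, f, c} and column 1 has {e, g, f, c}, leaving only b.
Row 4, column 1: row 4 has {a, e, f} and column 1 has {e, g, f, c, b}, leaving only d.
Row 2, column 7: row 2 has {d, a, e, f, c} and column 7 has {d, e, f, b}, leaving only g.
Row 2, column 3: row 2 has {d, a, e, g, f, c} and column 3 has {a, f}, leaving only b.
Row 3, column 4: row 3 has {d, a, e, f, b} and column 4 has {d, a, f, c, b}, leaving only g.
Row 1, column 4: row 1 has {d, a, f, c, b} and column 4 has {d, a, g, f, c, b}, leaving only e.
Row 1, column 3: row 1 has {d, a, e, f, c, b} and column 3 has {a, f, b}, leaving only g.
Row 4, column 3: row 4 has {d, a, e, f} and column 3 has {a, g, f, b}, leaving only c.
Row 4, column 6: row 4 has {d, a, e, f, c} and column 6 has {a, e, f, b}, leaving only g.
Row 4, column 5: row 4 has {d, a, e, g, f, c} and column 5 has {d, a, e, c}, leaving only b.
So row 4 reads: d a c f b g e.

d a c f b g e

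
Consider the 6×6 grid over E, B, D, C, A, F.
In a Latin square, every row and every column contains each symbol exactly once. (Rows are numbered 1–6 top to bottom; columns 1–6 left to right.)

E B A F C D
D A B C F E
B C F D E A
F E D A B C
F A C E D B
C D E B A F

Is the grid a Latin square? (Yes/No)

Every row is a permutation, but column 1 contains F twice (at rows 4 and 5).

No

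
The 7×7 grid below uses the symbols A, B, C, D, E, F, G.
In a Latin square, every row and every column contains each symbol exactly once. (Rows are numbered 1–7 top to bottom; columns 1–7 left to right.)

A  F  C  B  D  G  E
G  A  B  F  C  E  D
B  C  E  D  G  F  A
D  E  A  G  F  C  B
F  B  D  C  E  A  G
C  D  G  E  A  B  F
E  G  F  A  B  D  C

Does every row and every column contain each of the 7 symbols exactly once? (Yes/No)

Each row is a permutation of the 7 symbols, and so is each column.

Yes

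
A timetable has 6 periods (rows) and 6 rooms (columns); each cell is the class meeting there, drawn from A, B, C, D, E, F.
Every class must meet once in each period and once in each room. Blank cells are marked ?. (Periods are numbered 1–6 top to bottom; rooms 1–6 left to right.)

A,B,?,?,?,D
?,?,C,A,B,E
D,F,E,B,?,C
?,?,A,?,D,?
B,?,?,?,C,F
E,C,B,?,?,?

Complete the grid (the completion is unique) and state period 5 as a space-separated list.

Period 5, room 3: period 5 has {B, C, F} and room 3 has {A, B, C, E}, leaving only D.
Period 5, room 4: period 5 has {B, C, D, F} and room 4 has {A, B}, leaving only E.
Period 5, room 2: period 5 has {B, C, D, E, F} and room 2 has {B, C, F}, leaving only A.
So period 5 reads: B A D E C F.

B A D E C F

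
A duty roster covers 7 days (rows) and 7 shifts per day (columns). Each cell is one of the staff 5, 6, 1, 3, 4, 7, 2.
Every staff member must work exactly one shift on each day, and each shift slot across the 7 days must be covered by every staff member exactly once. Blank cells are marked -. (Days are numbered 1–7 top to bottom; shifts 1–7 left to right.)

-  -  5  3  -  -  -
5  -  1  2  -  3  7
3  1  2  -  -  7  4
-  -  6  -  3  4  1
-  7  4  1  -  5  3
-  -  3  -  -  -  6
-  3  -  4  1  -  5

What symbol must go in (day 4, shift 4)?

5

Day 1, shift 7: day 1 has {5, 3} and shift 7 has {5, 6, 1, 3, 4, 7}, leaving only 2.
Day 7, shift 3: day 7 has {5, 1, 3, 4} and shift 3 has {5, 6, 1, 3, 4, 2}, leaving only 7.
Day 4, shift 4 is narrowed to {5, 7}.
If it were 7, then day 7, shift 1 would be left with no valid symbol.
So day 4, shift 4 must be 5.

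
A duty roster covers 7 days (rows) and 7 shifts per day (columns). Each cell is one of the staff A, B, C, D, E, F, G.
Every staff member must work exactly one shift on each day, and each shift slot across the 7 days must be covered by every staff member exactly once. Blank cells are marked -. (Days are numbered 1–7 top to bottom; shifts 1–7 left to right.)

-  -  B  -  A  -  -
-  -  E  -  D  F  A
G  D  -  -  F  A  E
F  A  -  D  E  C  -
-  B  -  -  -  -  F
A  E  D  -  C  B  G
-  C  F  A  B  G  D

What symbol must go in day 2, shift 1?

Day 1, shift 7: day 1 has {A, B} and shift 7 has {A, D, E, F, G}, leaving only C.
Day 2, shift 2: day 2 has {A, D, E, F} and shift 2 has {A, B, C, D, E}, leaving only G.
Day 1, shift 2: day 1 has {A, B, C} and shift 2 has {A, B, C, D, E, G}, leaving only F.
Day 3, shift 3: day 3 has {A, D, E, F, G} and shift 3 has {B, D, E, F}, leaving only C.
Day 3, shift 4: day 3 has {A, C, D, E, F, G} and shift 4 has {A, D}, leaving only B.
Day 2, shift 4: day 2 has {A, D, E, F, G} and shift 4 has {A, B, D}, leaving only C.
Day 2 already has {A, C, D, E, F, G} and shift 1 already has {A, F, G}, so day 2, shift 1 must be B.

B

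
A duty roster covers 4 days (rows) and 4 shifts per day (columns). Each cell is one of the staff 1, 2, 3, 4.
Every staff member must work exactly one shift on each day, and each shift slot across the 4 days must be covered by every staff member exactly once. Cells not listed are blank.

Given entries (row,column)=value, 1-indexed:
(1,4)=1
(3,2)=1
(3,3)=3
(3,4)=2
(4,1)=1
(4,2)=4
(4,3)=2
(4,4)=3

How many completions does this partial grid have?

2

Day 1, shift 1: eliminating its day and shift leaves {2, 3, 4}.
Day 1, shift 2: eliminating its day and shift leaves {2, 3}.
Day 1, shift 3: eliminating its day and shift leaves {4}.
Day 2, shift 1: eliminating its day and shift leaves {2, 3, 4}.
Day 2, shift 2: eliminating its day and shift leaves {2, 3}.
Day 2, shift 3: eliminating its day and shift leaves {1, 4}.
Day 2, shift 4: eliminating its day and shift leaves {4}.
Day 3, shift 1: eliminating its day and shift leaves {4}.
Enumerating the assignments across these blanks that avoid any day or shift repeat gives 2 completions.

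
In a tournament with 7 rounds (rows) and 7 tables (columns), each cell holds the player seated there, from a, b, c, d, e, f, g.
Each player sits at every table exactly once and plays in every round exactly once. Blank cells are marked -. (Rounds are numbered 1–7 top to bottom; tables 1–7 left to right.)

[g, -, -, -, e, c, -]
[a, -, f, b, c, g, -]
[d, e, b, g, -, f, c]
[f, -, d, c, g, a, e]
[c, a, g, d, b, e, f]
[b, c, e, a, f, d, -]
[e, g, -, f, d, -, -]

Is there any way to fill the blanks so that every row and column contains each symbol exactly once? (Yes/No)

Round 1, table 4: round 1 together with table 4 already contain {a, b, c, d, e, f, g} — every symbol — so nothing can go there. The grid has no valid completion.

No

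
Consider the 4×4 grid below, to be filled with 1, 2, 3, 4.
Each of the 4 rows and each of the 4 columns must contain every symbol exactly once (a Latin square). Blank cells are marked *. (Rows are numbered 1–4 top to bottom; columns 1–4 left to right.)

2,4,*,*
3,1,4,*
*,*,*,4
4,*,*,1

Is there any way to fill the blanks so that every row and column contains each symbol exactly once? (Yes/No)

Yes

No row or column among the givens repeats a symbol, and propagating forced cells runs into no contradiction.
One valid completion exists (for instance, 2 4 1 3 / 3 1 4 2 / 1 2 3 4 / 4 3 2 1).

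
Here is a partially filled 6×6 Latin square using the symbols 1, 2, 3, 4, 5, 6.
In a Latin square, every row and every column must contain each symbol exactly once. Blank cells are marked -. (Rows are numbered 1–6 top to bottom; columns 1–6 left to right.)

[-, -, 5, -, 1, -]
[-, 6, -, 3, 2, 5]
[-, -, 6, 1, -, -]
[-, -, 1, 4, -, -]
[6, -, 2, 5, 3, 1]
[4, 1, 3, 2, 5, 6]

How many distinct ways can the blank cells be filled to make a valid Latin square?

Row 1, column 1: eliminating its row and column leaves {2, 3}.
Row 1, column 2: eliminating its row and column leaves {2, 3, 4}.
Row 1, column 4: eliminating its row and column leaves {6}.
Row 1, column 6: eliminating its row and column leaves {2, 3, 4}.
Row 2, column 1: eliminating its row and column leaves {1}.
Row 2, column 3: eliminating its row and column leaves {4}.
Row 3, column 1: eliminating its row and column leaves {2, 3, 5}.
Row 3, column 2: eliminating its row and column leaves {2, 3, 4, 5}.
Row 3, column 5: eliminating its row and column leaves {4}.
Row 3, column 6: eliminating its row and column leaves {2, 3, 4}.
Row 4, column 1: eliminating its row and column leaves {2, 3, 5}.
Row 4, column 2: eliminating its row and column leaves {2, 3, 5}.
Row 4, column 5: eliminating its row and column leaves {6}.
Row 4, column 6: eliminating its row and column leaves {2, 3}.
Row 5, column 2: eliminating its row and column leaves {4}.
Enumerating the assignments across these blanks that avoid any row or column repeat gives 4 completions.

4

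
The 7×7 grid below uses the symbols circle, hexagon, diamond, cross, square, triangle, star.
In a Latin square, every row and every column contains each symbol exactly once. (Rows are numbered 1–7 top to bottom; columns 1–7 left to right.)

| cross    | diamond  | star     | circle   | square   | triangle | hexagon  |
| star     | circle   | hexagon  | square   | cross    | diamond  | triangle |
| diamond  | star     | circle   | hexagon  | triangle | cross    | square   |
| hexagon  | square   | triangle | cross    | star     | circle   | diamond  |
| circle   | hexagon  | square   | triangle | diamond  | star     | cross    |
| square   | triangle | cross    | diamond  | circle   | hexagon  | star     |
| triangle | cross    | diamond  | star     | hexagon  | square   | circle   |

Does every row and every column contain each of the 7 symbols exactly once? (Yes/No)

Each row is a permutation of the 7 symbols, and so is each column.

Yes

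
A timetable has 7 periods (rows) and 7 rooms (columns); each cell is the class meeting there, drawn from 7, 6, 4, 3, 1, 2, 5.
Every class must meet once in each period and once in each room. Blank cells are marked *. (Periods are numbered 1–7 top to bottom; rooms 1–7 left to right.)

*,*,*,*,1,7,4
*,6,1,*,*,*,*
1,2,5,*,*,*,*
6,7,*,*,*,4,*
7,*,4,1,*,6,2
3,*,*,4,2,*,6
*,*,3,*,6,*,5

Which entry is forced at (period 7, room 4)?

7

Period 3, room 6: period 3 has {1, 2, 5} and room 6 has {7, 6, 4}, leaving only 3.
Period 3, room 7: period 3 has {3, 1, 2, 5} and room 7 has {6, 4, 2, 5}, leaving only 7.
Period 2, room 7: period 2 has {6, 1} and room 7 has {7, 6, 4, 2, 5}, leaving only 3.
Period 3, room 4: period 3 has {7, 3, 1, 2, 5} and room 4 has {4, 1}, leaving only 6.
Period 3, room 5: period 3 has {7, 6, 3, 1, 2, 5} and room 5 has {6, 1, 2}, leaving only 4.
Period 4, room 3: period 4 has {7, 6, 4} and room 3 has {4, 3, 1, 5}, leaving only 2.
Period 1, room 3: period 1 has {7, 4, 1} and room 3 has {4, 3, 1, 2, 5}, leaving only 6.
Period 4, room 7: period 4 has {7, 6, 4, 2} and room 7 has {7, 6, 4, 3, 2, 5}, leaving only 1.
Period 6, room 3: period 6 has {6, 4, 3, 2} and room 3 has {6, 4, 3, 1, 2, 5}, leaving only 7.
Period 7, room 4 is narrowed to {7, 2}.
If it were 2, then period 7, room 6 would be left with no valid symbol.
So period 7, room 4 must be 7.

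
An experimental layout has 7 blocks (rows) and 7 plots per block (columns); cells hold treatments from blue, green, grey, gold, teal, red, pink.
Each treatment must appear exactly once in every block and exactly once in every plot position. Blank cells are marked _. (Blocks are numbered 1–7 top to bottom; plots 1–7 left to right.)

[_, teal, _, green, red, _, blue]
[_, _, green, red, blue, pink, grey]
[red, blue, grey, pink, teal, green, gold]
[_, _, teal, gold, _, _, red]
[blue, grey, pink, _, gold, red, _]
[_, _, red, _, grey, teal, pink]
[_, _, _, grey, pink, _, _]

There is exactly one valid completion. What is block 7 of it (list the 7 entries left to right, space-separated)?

Block 1, plot 3: block 1 has {blue, green, teal, red} and plot 3 has {green, grey, teal, red, pink}, leaving only gold.
Block 7, plot 3: block 7 has {grey, pink} and plot 3 has {green, grey, gold, teal, red, pink}, leaving only blue.
Block 7, plot 6: block 7 has {blue, grey, pink} and plot 6 has {green, teal, red, pink}, leaving only gold.
Block 1, plot 6: block 1 has {blue, green, gold, teal, red} and plot 6 has {green, gold, teal, red, pink}, leaving only grey.
Block 1, plot 1: block 1 has {blue, green, grey, gold, teal, red} and plot 1 has {blue, red}, leaving only pink.
Block 2, plot 2: block 2 has {blue, green, grey, red, pink} and plot 2 has {blue, grey, teal}, leaving only gold.
Block 2, plot 1: block 2 has {blue, green, grey, gold, red, pink} and plot 1 has {blue, red, pink}, leaving only teal.
Block 7, plot 1: block 7 has {blue, grey, gold, pink} and plot 1 has {blue, teal, red, pink}, leaving only green.
Block 7, plot 2: block 7 has {blue, green, grey, gold, pink} and plot 2 has {blue, grey, gold, teal}, leaving only red.
Block 7, plot 7: block 7 has {blue, green, grey, gold, red, pink} and plot 7 has {blue, grey, gold, red, pink}, leaving only teal.
So block 7 reads: green red blue grey pink gold teal.

green red blue grey pink gold teal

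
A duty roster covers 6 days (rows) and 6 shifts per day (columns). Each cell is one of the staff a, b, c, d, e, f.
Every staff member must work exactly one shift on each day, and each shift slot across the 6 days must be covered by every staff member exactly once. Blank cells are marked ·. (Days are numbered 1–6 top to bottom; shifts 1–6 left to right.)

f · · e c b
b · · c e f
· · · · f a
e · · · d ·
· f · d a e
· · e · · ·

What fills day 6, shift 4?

Day 3, shift 4: day 3 has {a, f} and shift 4 has {c, d, e}, leaving only b.
Day 4, shift 6: day 4 has {d, e} and shift 6 has {a, b, e, f}, leaving only c.
Day 5, shift 1: day 5 has {a, d, e, f} and shift 1 has {b, e, f}, leaving only c.
Day 3, shift 1: day 3 has {a, b, f} and shift 1 has {b, c, e, f}, leaving only d.
Day 3, shift 3: day 3 has {a, b, d, f} and shift 3 has {e}, leaving only c.
Day 3, shift 2: day 3 has {a, b, c, d, f} and shift 2 has {f}, leaving only e.
Day 5, shift 3: day 5 has {a, c, d, e, f} and shift 3 has {c, e}, leaving only b.
Day 6, shift 1: day 6 has {e} and shift 1 has {b, c, d, e, f}, leaving only a.
Day 6 already has {a, e} and shift 4 already has {b, c, d, e}, so day 6, shift 4 must be f.

f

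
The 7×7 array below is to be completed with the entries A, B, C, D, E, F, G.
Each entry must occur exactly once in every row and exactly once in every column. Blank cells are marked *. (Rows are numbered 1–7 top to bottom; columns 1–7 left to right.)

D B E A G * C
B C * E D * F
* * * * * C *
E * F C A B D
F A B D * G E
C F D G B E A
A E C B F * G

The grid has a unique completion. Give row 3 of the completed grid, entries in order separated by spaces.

G D A F E C B

Row 3, column 1: row 3 has {C} and column 1 has {A, B, C, D, E, F}, leaving only G.
Row 3, column 2: row 3 has {C, G} and column 2 has {A, B, C, E, F}, leaving only D.
Row 3, column 3: row 3 has {C, D, G} and column 3 has {B, C, D, E, F}, leaving only A.
Row 3, column 4: row 3 has {A, C, D, G} and column 4 has {A, B, C, D, E, G}, leaving only F.
Row 3, column 5: row 3 has {A, C, D, F, G} and column 5 has {A, B, D, F, G}, leaving only E.
Row 3, column 7: row 3 has {A, C, D, E, F, G} and column 7 has {A, C, D, E, F, G}, leaving only B.
So row 3 reads: G D A F E C B.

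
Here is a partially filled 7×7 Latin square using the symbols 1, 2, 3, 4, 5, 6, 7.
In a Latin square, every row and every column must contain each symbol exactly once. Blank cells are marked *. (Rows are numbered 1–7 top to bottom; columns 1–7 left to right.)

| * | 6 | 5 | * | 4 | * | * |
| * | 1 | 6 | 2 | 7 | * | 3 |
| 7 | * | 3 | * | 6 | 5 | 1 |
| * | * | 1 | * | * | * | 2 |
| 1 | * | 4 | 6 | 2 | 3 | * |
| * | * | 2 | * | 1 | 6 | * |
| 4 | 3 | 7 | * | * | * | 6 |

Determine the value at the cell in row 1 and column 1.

2

Row 1, column 7: row 1 has {4, 5, 6} and column 7 has {1, 2, 3, 6}, leaving only 7.
Row 2, column 1: row 2 has {1, 2, 3, 6, 7} and column 1 has {1, 4, 7}, leaving only 5.
Row 2, column 6: row 2 has {1, 2, 3, 5, 6, 7} and column 6 has {3, 5, 6}, leaving only 4.
Row 3, column 4: row 3 has {1, 3, 5, 6, 7} and column 4 has {2, 6}, leaving only 4.
Row 3, column 2: row 3 has {1, 3, 4, 5, 6, 7} and column 2 has {1, 3, 6}, leaving only 2.
Row 4, column 6: row 4 has {1, 2} and column 6 has {3, 4, 5, 6}, leaving only 7.
Row 5, column 7: row 5 has {1, 2, 3, 4, 6} and column 7 has {1, 2, 3, 6, 7}, leaving only 5.
Row 5, column 2: row 5 has {1, 2, 3, 4, 5, 6} and column 2 has {1, 2, 3, 6}, leaving only 7.
Row 6, column 1: row 6 has {1, 2, 6} and column 1 has {1, 4, 5, 7}, leaving only 3.
Row 1 already has {4, 5, 6, 7} and column 1 already has {1, 3, 4, 5, 7}, so row 1, column 1 must be 2.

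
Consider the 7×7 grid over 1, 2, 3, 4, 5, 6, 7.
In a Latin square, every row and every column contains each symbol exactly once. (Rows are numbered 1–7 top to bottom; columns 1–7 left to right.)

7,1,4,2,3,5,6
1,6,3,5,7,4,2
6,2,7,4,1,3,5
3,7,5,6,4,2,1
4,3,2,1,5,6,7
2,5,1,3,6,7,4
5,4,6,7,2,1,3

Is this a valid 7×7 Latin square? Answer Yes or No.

Yes

Each row is a permutation of the 7 symbols, and so is each column.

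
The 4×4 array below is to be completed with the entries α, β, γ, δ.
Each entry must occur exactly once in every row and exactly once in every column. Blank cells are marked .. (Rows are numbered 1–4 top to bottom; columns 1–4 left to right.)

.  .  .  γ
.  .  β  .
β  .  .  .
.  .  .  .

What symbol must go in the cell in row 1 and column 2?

β

Row 1, column 2 is narrowed to {α, β, δ}.
If it were α, then row 1, column 3 would be left with no valid symbol.
If it were δ, then row 1, column 3 would be left with no valid symbol.
So row 1, column 2 must be β.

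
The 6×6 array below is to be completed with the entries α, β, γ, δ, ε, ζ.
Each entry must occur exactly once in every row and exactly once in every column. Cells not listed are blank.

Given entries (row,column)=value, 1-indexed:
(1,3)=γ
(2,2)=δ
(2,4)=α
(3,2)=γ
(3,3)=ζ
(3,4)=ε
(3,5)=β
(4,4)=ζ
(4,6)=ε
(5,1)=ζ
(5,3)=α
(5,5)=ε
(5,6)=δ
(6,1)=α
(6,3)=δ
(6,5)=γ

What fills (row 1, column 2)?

ζ

Row 2, column 5: row 2 has {α, δ} and column 5 has {β, γ, ε}, leaving only ζ.
Row 3, column 1: row 3 has {β, γ, ε, ζ} and column 1 has {α, ζ}, leaving only δ.
Row 3, column 6: row 3 has {β, γ, δ, ε, ζ} and column 6 has {δ, ε}, leaving only α.
Row 4, column 3: row 4 has {ε, ζ} and column 3 has {α, γ, δ, ζ}, leaving only β.
Row 2, column 3: row 2 has {α, δ, ζ} and column 3 has {α, β, γ, δ, ζ}, leaving only ε.
Row 4, column 1: row 4 has {β, ε, ζ} and column 1 has {α, δ, ζ}, leaving only γ.
Row 2, column 1: row 2 has {α, δ, ε, ζ} and column 1 has {α, γ, δ, ζ}, leaving only β.
Row 1, column 1: row 1 has {γ} and column 1 has {α, β, γ, δ, ζ}, leaving only ε.
Row 2, column 6: row 2 has {α, β, δ, ε, ζ} and column 6 has {α, δ, ε}, leaving only γ.
Row 4, column 2: row 4 has {β, γ, ε, ζ} and column 2 has {γ, δ}, leaving only α.
Row 4, column 5: row 4 has {α, β, γ, ε, ζ} and column 5 has {β, γ, ε, ζ}, leaving only δ.
Row 1, column 5: row 1 has {γ, ε} and column 5 has {β, γ, δ, ε, ζ}, leaving only α.
Row 5, column 2: row 5 has {α, δ, ε, ζ} and column 2 has {α, γ, δ}, leaving only β.
Row 1 already has {α, γ, ε} and column 2 already has {α, β, γ, δ}, so row 1, column 2 must be ζ.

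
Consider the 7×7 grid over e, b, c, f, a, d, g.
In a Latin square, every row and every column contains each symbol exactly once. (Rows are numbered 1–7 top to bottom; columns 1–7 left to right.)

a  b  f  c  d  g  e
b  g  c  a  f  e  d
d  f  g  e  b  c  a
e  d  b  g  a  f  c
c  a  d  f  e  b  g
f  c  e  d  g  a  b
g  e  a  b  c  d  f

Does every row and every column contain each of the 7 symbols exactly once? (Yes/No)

Each row is a permutation of the 7 symbols, and so is each column.

Yes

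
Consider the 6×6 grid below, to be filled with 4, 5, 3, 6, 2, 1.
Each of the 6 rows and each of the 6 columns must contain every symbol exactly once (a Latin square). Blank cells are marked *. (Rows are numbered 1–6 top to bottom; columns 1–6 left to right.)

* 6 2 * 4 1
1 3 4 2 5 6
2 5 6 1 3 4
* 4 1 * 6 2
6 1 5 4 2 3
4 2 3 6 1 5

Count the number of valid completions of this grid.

Row 1, column 1: eliminating its row and column leaves {5, 3}.
Row 1, column 4: eliminating its row and column leaves {5, 3}.
Row 4, column 1: eliminating its row and column leaves {5, 3}.
Row 4, column 4: eliminating its row and column leaves {5, 3}.
Enumerating the assignments across these blanks that avoid any row or column repeat gives 2 completions.

2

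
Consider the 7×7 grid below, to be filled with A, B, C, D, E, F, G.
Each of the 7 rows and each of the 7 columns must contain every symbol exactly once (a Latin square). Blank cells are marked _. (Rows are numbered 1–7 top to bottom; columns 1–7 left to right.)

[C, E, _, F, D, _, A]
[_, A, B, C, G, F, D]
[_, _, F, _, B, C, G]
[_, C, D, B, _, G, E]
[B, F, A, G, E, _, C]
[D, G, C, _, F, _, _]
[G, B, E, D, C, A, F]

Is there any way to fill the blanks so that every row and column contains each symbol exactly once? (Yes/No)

Yes

No row or column among the givens repeats a symbol, and propagating forced cells runs into no contradiction.
One valid completion exists (for instance, C E G F D B A / E A B C G F D / A D F E B C G / F C D B A G E / B F A G E D C / D G C A F E B / G B E D C A F).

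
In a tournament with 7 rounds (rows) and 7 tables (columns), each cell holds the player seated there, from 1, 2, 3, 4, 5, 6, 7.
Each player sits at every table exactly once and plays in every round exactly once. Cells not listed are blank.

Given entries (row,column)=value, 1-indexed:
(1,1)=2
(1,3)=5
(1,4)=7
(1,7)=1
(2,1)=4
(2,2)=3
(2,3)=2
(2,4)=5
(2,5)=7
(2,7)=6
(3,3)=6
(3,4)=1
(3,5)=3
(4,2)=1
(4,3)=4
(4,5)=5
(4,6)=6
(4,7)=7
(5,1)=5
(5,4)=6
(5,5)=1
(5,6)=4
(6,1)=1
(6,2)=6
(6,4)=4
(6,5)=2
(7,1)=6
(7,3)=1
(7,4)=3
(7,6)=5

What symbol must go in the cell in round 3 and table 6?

2

Round 1, table 2: round 1 has {1, 2, 5, 7} and table 2 has {1, 3, 6}, leaving only 4.
Round 1, table 5: round 1 has {1, 2, 4, 5, 7} and table 5 has {1, 2, 3, 5, 7}, leaving only 6.
Round 1, table 6: round 1 has {1, 2, 4, 5, 6, 7} and table 6 has {4, 5, 6}, leaving only 3.
Round 2, table 6: round 2 has {2, 3, 4, 5, 6, 7} and table 6 has {3, 4, 5, 6}, leaving only 1.
Round 3, table 1: round 3 has {1, 3, 6} and table 1 has {1, 2, 4, 5, 6}, leaving only 7.
Round 3 already has {1, 3, 6, 7} and table 6 already has {1, 3, 4, 5, 6}, so round 3, table 6 must be 2.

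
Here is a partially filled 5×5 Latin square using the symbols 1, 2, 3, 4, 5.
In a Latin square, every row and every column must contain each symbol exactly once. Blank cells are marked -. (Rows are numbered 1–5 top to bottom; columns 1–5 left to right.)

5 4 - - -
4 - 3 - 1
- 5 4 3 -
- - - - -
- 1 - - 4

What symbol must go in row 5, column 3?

Row 2, column 2: row 2 has {1, 3, 4} and column 2 has {1, 4, 5}, leaving only 2.
Row 2, column 4: row 2 has {1, 2, 3, 4} and column 4 has {3}, leaving only 5.
Row 3, column 5: row 3 has {3, 4, 5} and column 5 has {1, 4}, leaving only 2.
Row 1, column 5: row 1 has {4, 5} and column 5 has {1, 2, 4}, leaving only 3.
Row 3, column 1: row 3 has {2, 3, 4, 5} and column 1 has {4, 5}, leaving only 1.
Row 4, column 2: row 4 has {} and column 2 has {1, 2, 4, 5}, leaving only 3.
Row 4, column 1: row 4 has {3} and column 1 has {1, 4, 5}, leaving only 2.
Row 4, column 5: row 4 has {2, 3} and column 5 has {1, 2, 3, 4}, leaving only 5.
Row 4, column 3: row 4 has {2, 3, 5} and column 3 has {3, 4}, leaving only 1.
Row 1, column 3: row 1 has {3, 4, 5} and column 3 has {1, 3, 4}, leaving only 2.
Row 5 already has {1, 4} and column 3 already has {1, 2, 3, 4}, so row 5, column 3 must be 5.

5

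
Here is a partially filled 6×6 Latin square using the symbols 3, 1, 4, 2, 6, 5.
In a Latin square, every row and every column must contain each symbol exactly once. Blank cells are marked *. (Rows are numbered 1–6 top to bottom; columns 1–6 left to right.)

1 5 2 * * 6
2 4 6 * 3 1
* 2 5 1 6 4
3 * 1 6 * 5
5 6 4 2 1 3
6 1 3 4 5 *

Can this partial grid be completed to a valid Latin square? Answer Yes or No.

No

Row 3, column 1: row 3 together with column 1 already contain {3, 1, 4, 2, 6, 5} — every symbol — so nothing can go there. The grid has no valid completion.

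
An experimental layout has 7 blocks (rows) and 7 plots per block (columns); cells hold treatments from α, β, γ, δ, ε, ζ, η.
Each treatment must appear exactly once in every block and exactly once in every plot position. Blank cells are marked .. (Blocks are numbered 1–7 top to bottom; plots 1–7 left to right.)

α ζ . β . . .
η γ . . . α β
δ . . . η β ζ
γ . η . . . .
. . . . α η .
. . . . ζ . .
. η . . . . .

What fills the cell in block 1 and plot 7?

η

Block 1, plot 7 is narrowed to {γ, δ, ε, η}.
If it were γ, propagating the remaining blanks reaches a contradiction.
If it were δ, propagating the remaining blanks reaches a contradiction.
If it were ε, propagating the remaining blanks reaches a contradiction.
So block 1, plot 7 must be η.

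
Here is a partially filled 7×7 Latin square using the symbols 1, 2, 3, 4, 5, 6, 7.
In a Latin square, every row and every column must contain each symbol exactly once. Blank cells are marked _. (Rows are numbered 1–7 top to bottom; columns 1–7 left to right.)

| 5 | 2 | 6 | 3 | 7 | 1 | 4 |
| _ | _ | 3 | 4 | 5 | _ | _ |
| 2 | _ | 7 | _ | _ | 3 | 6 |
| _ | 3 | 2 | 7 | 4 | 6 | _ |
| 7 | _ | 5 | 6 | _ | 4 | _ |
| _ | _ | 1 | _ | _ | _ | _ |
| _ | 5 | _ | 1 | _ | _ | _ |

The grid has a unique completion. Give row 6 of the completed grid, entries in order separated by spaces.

4 6 1 2 3 5 7

Row 3, column 4: row 3 has {2, 3, 6, 7} and column 4 has {1, 3, 4, 6, 7}, leaving only 5.
Row 6, column 4: row 6 has {1} and column 4 has {1, 3, 4, 5, 6, 7}, leaving only 2.
Row 3, column 5: row 3 has {2, 3, 5, 6, 7} and column 5 has {4, 5, 7}, leaving only 1.
Row 3, column 2: row 3 has {1, 2, 3, 5, 6, 7} and column 2 has {2, 3, 5}, leaving only 4.
Row 4, column 1: row 4 has {2, 3, 4, 6, 7} and column 1 has {2, 5, 7}, leaving only 1.
Row 2, column 1: row 2 has {3, 4, 5} and column 1 has {1, 2, 5, 7}, leaving only 6.
Row 4, column 7: row 4 has {1, 2, 3, 4, 6, 7} and column 7 has {4, 6}, leaving only 5.
Row 5, column 2: row 5 has {4, 5, 6, 7} and column 2 has {2, 3, 4, 5}, leaving only 1.
Row 2, column 2: row 2 has {3, 4, 5, 6} and column 2 has {1, 2, 3, 4, 5}, leaving only 7.
Row 6, column 2: row 6 has {1, 2} and column 2 has {1, 2, 3, 4, 5, 7}, leaving only 6.
Row 6, column 5: row 6 has {1, 2, 6} and column 5 has {1, 4, 5, 7}, leaving only 3.
Row 6, column 1: row 6 has {1, 2, 3, 6} and column 1 has {1, 2, 5, 6, 7}, leaving only 4.
Row 6, column 7: row 6 has {1, 2, 3, 4, 6} and column 7 has {4, 5, 6}, leaving only 7.
Row 6, column 6: row 6 has {1, 2, 3, 4, 6, 7} and column 6 has {1, 3, 4, 6}, leaving only 5.
So row 6 reads: 4 6 1 2 3 5 7.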